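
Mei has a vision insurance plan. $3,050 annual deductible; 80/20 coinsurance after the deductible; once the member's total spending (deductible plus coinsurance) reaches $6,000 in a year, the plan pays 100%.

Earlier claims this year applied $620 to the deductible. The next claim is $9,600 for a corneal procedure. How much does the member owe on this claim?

Deductible still to meet: $3,050 − $620 = $2,430.
The remaining $7,170 (= $9,600 − $2,430) moves to coinsurance.
Coinsurance: $7,170 × 20% = $1,434.
So the member owes $2,430 + $1,434 = $3,864 before any cap.
Total out-of-pocket so far would be $620 + $3,864 = $4,484, below the $6,000 cap — no reduction.

$3,864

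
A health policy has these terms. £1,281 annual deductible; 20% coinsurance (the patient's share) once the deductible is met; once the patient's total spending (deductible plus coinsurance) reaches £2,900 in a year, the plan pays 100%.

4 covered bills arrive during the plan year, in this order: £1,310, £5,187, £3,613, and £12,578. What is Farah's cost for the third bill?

£575.80

#1 (£1,310): deductible takes £1,281, £29 remains; 20% of £29 = £5.80. Patient pays £1,286.80; OOP now £1,286.80.
#2 (£5,187): deductible met; 20% of £5,187 = £1,037.40. Cost to patient: £1,037.40. OOP to date £2,324.20.
#3 (£3,613): deductible already satisfied, so patient's share is 20% × £3,613 = £722.60. Adding that to £2,324.20 gives £3,046.80, past the £2,900 cap; patient pays only £2,900 − £2,324.20 = £575.80.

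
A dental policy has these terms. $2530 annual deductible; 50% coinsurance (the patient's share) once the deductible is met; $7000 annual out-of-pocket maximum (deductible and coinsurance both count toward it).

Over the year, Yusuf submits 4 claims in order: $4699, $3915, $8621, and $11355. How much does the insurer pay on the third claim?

#1 ($4699): $2530 to deductible, leaving $2169; coinsurance $2169 × 50% = $1084.50. Cost to patient: $3614.50. OOP to date $3614.50. Insurer: $4699 − $3614.50 = $1084.50.
#2 ($3915): deductible already satisfied, so patient's share is 50% × $3915 = $1957.50. Cost to patient: $1957.50. OOP to date $5572. Plan pays $3915 − $1957.50 = $1957.50.
#3 ($8621): deductible met; 50% of $8621 = $4310.50. Adding that to $5572 gives $9882.50, past the $7000 cap; patient pays only $7000 − $5572 = $1428. Plan pays $8621 − $1428 = $7193.

$7193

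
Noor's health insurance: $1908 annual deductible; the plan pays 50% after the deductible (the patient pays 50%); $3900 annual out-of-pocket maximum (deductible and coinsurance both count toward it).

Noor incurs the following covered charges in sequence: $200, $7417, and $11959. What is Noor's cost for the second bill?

$3700

Claim 1 ($200): fully absorbed by the deductible. Patient owes $200 (running OOP $200).
Claim 2 ($7417): $1708 finishes the deductible; $5709 goes to coinsurance; 50% of $5709 = $2854.50. Together that's $1708 + $2854.50 = $4562.50. OOP would hit $4762.50 > $3900, so the cap limits the patient to $3900 − $200 = $3700.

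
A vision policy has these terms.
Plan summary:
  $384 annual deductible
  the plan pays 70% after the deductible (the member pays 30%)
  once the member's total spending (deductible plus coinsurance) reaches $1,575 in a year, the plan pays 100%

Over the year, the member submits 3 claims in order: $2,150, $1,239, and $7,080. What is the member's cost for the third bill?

$289.50

Claim 1 — $2,150: $384 to deductible, leaving $1,766; 30% of $1,766 = $529.80. Member owes $913.80 (running OOP $913.80).
Claim 2 — $1,239: 30% coinsurance on $1,239 = $371.70. Cost to member: $371.70. OOP to date $1,285.50.
Claim 3 — $7,080: 30% coinsurance on $7,080 = $2,124. That would push OOP to $3,409.50, over the $1,575 cap, so member pays $1,575 − $1,285.50 = $289.50.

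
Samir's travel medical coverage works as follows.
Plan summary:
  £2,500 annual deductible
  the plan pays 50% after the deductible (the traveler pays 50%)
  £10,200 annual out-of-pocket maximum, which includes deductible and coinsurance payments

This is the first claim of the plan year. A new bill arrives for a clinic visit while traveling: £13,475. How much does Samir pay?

£7,987.50

Nothing has been paid toward the £2,500 deductible, so the first £2,500 of this charge is applied there.
After the £2,500 deductible portion, £13,475 − £2,500 = £10,975 is subject to coinsurance.
50% of £10,975 = £5,487.50 falls to the traveler.
That puts the traveler's cost at £2,500 + £5,487.50 = £7,987.50 before any cap.
Total out-of-pocket so far would be £0 + £7,987.50 = £7,987.50, below the £10,200 cap — no reduction.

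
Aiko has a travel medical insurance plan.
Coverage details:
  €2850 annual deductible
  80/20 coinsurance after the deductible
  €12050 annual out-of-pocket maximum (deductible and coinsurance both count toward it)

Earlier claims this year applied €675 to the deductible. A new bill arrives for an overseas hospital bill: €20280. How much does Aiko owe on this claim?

€5796

€675 of the €2850 deductible is already met, leaving €2175.
After the €2175 deductible portion, €20280 − €2175 = €18105 is subject to coinsurance.
Coinsurance: €18105 × 20% = €3621.
Traveler responsibility before any cap: €2175 + €3621 = €5796.
Cumulative spending €675 + €5796 = €6471 stays under the €12050 maximum.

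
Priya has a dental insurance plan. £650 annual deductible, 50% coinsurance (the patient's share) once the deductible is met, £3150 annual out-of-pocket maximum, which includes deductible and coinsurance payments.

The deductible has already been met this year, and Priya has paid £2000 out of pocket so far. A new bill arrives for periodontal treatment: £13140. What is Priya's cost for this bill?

The deductible is already satisfied, so the full bill goes to coinsurance.
50% of £13140 = £6570 falls to the patient.
Adding £6570 to the £2000 already spent would give £8570, which exceeds the £3150 cap; the patient pays just £3150 − £2000 = £1150.

£1150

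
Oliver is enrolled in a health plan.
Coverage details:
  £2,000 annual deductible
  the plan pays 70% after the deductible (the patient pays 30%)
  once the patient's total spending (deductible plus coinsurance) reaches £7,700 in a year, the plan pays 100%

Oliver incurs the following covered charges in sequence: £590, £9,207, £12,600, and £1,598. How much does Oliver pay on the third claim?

#1 (£590): entire amount goes to the deductible. Cost to patient: £590. OOP to date £590.
#2 (£9,207): deductible takes £1,410, £7,797 remains; 30% of £7,797 = £2,339.10. Cost to patient: £3,749.10. OOP to date £4,339.10.
#3 (£12,600): deductible already satisfied, so patient's share is 30% × £12,600 = £3,780. Adding that to £4,339.10 gives £8,119.10, past the £7,700 cap; patient pays only £7,700 − £4,339.10 = £3,360.90.

£3,360.90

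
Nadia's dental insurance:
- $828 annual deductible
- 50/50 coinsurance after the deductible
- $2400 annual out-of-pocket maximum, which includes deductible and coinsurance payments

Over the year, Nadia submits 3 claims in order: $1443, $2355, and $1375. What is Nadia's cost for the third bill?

#1 ($1443): $828 finishes the deductible; $615 goes to coinsurance; 50% of $615 = $307.50. Cost to patient: $1135.50. OOP to date $1135.50.
#2 ($2355): 50% coinsurance on $2355 = $1177.50. Patient pays $1177.50; OOP now $2313.
#3 ($1375): deductible already satisfied, so patient's share is 50% × $1375 = $687.50. That would push OOP to $3000.50, over the $2400 cap, so patient pays $2400 − $2313 = $87.

$87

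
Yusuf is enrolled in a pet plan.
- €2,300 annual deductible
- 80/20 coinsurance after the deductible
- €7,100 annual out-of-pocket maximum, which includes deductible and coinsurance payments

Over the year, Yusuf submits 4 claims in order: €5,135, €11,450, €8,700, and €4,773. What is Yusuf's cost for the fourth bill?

Bill 1, €5,135: €2,300 to deductible, leaving €2,835; owner's 20% is €567. Cost to owner: €2,867. OOP to date €2,867.
Bill 2, €11,450: deductible met; 20% of €11,450 = €2,290. Owner pays €2,290; OOP now €5,157.
Bill 3, €8,700: deductible already satisfied, so owner's share is 20% × €8,700 = €1,740. Owner owes €1,740 (running OOP €6,897).
Bill 4, €4,773: deductible already satisfied, so owner's share is 20% × €4,773 = €954.60. Adding that to €6,897 gives €7,851.60, past the €7,100 cap; owner pays only €7,100 − €6,897 = €203.

€203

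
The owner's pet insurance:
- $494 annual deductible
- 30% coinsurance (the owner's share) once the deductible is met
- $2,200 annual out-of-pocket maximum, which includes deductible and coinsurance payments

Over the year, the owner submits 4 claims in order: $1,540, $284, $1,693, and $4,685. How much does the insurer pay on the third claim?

Claim 1 ($1,540): $494 finishes the deductible; $1,046 goes to coinsurance; owner's 30% is $313.80. Cost to owner: $807.80. OOP to date $807.80. Plan pays $1,540 − $807.80 = $732.20.
Claim 2 ($284): 30% coinsurance on $284 = $85.20. Owner owes $85.20 (running OOP $893). Plan pays $284 − $85.20 = $198.80.
Claim 3 ($1,693): deductible already satisfied, so owner's share is 30% × $1,693 = $507.90. Cost to owner: $507.90. OOP to date $1,400.90. Insurer: $1,693 − $507.90 = $1,185.10.

$1,185.10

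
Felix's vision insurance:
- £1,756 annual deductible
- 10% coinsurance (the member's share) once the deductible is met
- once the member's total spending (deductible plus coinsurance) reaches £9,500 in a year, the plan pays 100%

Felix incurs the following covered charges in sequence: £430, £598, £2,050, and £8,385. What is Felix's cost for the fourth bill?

Claim 1 — £430: entire amount goes to the deductible. Member pays £430; OOP now £430.
Claim 2 — £598: fully absorbed by the deductible. Cost to member: £598. OOP to date £1,028.
Claim 3 — £2,050: £728 finishes the deductible; £1,322 goes to coinsurance; coinsurance £1,322 × 10% = £132.20. Member owes £860.20 (running OOP £1,888.20).
Claim 4 — £8,385: deductible already satisfied, so member's share is 10% × £8,385 = £838.50. Cost to member: £838.50. OOP to date £2,726.70.

£838.50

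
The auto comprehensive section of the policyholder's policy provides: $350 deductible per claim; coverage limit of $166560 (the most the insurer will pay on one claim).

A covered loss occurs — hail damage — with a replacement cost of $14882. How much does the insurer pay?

$14532

After the deductible, $14882 − $350 = $14532 remains.
That's under the $166560 cap, so the insurer reimburses the full $14532.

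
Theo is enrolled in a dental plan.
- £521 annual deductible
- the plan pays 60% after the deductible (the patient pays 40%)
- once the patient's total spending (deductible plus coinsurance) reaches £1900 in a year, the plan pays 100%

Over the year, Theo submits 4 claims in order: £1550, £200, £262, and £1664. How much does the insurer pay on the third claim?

#1 (£1550): £521 finishes the deductible; £1029 goes to coinsurance; coinsurance £1029 × 40% = £411.60. Patient owes £932.60 (running OOP £932.60). Plan pays £1550 − £932.60 = £617.40.
#2 (£200): deductible already satisfied, so patient's share is 40% × £200 = £80. Patient owes £80 (running OOP £1012.60). Insurer: £200 − £80 = £120.
#3 (£262): 40% coinsurance on £262 = £104.80. Cost to patient: £104.80. OOP to date £1117.40. Plan pays £262 − £104.80 = £157.20.

£157.20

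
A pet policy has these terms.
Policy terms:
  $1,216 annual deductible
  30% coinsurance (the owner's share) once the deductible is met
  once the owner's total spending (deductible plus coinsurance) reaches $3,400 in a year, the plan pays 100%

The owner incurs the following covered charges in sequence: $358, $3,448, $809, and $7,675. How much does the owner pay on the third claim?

Claim 1 ($358): all of it applies to the deductible. Cost to owner: $358. OOP to date $358.
Claim 2 ($3,448): $858 to deductible, leaving $2,590; owner's 30% is $777. Cost to owner: $1,635. OOP to date $1,993.
Claim 3 ($809): deductible already satisfied, so owner's share is 30% × $809 = $242.70. Owner pays $242.70; OOP now $2,235.70.

$242.70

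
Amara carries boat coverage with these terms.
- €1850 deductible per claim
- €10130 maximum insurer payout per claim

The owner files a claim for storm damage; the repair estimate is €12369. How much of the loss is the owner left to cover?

€2239

Less the €1850 deductible: €12369 − €1850 = €10519.
The €10130 per-incident cap binds; insurer pays €10130.
Owner's share is the uncovered remainder: €12369 − €10130 = €2239.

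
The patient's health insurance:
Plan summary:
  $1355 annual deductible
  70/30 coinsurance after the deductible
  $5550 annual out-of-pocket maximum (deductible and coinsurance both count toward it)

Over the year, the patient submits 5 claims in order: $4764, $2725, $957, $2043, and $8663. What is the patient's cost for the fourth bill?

$612.90

Claim 1 ($4764): deductible takes $1355, $3409 remains; coinsurance $3409 × 30% = $1022.70. Patient owes $2377.70 (running OOP $2377.70).
Claim 2 ($2725): deductible already satisfied, so patient's share is 30% × $2725 = $817.50. Patient pays $817.50; OOP now $3195.20.
Claim 3 ($957): 30% coinsurance on $957 = $287.10. Patient pays $287.10; OOP now $3482.30.
Claim 4 ($2043): deductible already satisfied, so patient's share is 30% × $2043 = $612.90. Cost to patient: $612.90. OOP to date $4095.20.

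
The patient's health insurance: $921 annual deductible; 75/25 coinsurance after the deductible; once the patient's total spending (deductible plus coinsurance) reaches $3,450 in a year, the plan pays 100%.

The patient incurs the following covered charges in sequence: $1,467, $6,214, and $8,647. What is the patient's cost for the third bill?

Claim 1 ($1,467): $921 finishes the deductible; $546 goes to coinsurance; 25% of $546 = $136.50. Patient owes $1,057.50 (running OOP $1,057.50).
Claim 2 ($6,214): 25% coinsurance on $6,214 = $1,553.50. Patient owes $1,553.50 (running OOP $2,611).
Claim 3 ($8,647): deductible already satisfied, so patient's share is 25% × $8,647 = $2,161.75. Adding that to $2,611 gives $4,772.75, past the $3,450 cap; patient pays only $3,450 − $2,611 = $839.

$839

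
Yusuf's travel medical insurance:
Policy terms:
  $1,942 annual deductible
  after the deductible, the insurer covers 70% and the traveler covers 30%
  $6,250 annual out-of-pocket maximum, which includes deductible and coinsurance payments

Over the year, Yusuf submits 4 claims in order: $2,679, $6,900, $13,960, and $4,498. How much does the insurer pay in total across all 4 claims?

Claim 1 ($2,679): $1,942 to deductible, leaving $737; 30% of $737 = $221.10. Traveler pays $2,163.10; OOP now $2,163.10. Insurer: $2,679 − $2,163.10 = $515.90.
Claim 2 ($6,900): deductible already satisfied, so traveler's share is 30% × $6,900 = $2,070. Traveler owes $2,070 (running OOP $4,233.10). Insurer: $6,900 − $2,070 = $4,830.
Claim 3 ($13,960): deductible already satisfied, so traveler's share is 30% × $13,960 = $4,188. Adding that to $4,233.10 gives $8,421.10, past the $6,250 cap; traveler pays only $6,250 − $4,233.10 = $2,016.90. Insurer: $13,960 − $2,016.90 = $11,943.10.
Claim 4 ($4,498): deductible met; 30% of $4,498 = $1,349.40. OOP would hit $7,599.40 > $6,250, so the cap limits the traveler to $6,250 − $6,250 = $0. Plan pays $4,498 − $0 = $4,498.
Insurer total: $515.90 + $4,830 + $11,943.10 + $4,498 = $21,787.

$21,787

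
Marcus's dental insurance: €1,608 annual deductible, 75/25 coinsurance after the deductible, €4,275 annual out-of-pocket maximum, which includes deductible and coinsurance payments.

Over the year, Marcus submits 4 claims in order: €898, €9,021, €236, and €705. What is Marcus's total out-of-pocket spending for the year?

Claim 1 — €898: entire amount goes to the deductible. Patient owes €898 (running OOP €898).
Claim 2 — €9,021: €710 to deductible, leaving €8,311; coinsurance €8,311 × 25% = €2,077.75. Patient owes €2,787.75 (running OOP €3,685.75).
Claim 3 — €236: deductible already satisfied, so patient's share is 25% × €236 = €59. Patient owes €59 (running OOP €3,744.75).
Claim 4 — €705: deductible met; 25% of €705 = €176.25. Cost to patient: €176.25. OOP to date €3,921.
Total paid by the patient: €898 + €2,787.75 + €59 + €176.25 = €3,921.

€3,921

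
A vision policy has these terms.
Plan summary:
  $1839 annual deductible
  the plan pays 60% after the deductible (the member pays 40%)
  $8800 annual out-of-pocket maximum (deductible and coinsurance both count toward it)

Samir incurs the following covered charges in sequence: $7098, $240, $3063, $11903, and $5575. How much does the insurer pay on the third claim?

Claim 1 — $7098: $1839 finishes the deductible; $5259 goes to coinsurance; 40% of $5259 = $2103.60. Cost to member: $3942.60. OOP to date $3942.60. Insurer: $7098 − $3942.60 = $3155.40.
Claim 2 — $240: deductible met; 40% of $240 = $96. Member pays $96; OOP now $4038.60. Insurer: $240 − $96 = $144.
Claim 3 — $3063: 40% coinsurance on $3063 = $1225.20. Member owes $1225.20 (running OOP $5263.80). Insurer: $3063 − $1225.20 = $1837.80.

$1837.80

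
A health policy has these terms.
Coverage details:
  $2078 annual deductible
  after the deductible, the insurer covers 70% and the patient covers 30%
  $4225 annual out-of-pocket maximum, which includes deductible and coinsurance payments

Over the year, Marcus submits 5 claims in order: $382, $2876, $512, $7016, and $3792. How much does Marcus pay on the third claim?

Bill 1, $382: entire amount goes to the deductible. Patient pays $382; OOP now $382.
Bill 2, $2876: $1696 to deductible, leaving $1180; coinsurance $1180 × 30% = $354. Patient owes $2050 (running OOP $2432).
Bill 3, $512: deductible already satisfied, so patient's share is 30% × $512 = $153.60. Cost to patient: $153.60. OOP to date $2585.60.

$153.60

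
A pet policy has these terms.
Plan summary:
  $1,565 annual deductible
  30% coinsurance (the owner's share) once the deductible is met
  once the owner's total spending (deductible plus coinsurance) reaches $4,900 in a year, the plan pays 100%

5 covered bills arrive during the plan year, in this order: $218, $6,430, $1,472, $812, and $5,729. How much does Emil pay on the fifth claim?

#1 ($218): all of it applies to the deductible. Owner owes $218 (running OOP $218).
#2 ($6,430): $1,347 finishes the deductible; $5,083 goes to coinsurance; coinsurance $5,083 × 30% = $1,524.90. Owner pays $2,871.90; OOP now $3,089.90.
#3 ($1,472): 30% coinsurance on $1,472 = $441.60. Cost to owner: $441.60. OOP to date $3,531.50.
#4 ($812): deductible met; 30% of $812 = $243.60. Owner pays $243.60; OOP now $3,775.10.
#5 ($5,729): deductible already satisfied, so owner's share is 30% × $5,729 = $1,718.70. OOP would hit $5,493.80 > $4,900, so the cap limits the owner to $4,900 − $3,775.10 = $1,124.90.

$1,124.90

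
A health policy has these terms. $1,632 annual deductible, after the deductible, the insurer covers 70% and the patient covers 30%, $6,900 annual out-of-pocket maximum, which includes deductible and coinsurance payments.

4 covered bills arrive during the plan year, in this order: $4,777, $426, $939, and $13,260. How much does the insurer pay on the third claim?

Bill 1, $4,777: $1,632 to deductible, leaving $3,145; coinsurance $3,145 × 30% = $943.50. Patient pays $2,575.50; OOP now $2,575.50. Insurer: $4,777 − $2,575.50 = $2,201.50.
Bill 2, $426: deductible met; 30% of $426 = $127.80. Patient pays $127.80; OOP now $2,703.30. Plan pays $426 − $127.80 = $298.20.
Bill 3, $939: 30% coinsurance on $939 = $281.70. Patient owes $281.70 (running OOP $2,985). Plan pays $939 − $281.70 = $657.30.

$657.30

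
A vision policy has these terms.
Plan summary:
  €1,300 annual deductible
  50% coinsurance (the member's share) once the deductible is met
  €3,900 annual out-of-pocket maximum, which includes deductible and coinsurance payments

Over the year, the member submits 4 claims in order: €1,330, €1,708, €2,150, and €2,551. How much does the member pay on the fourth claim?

Claim 1 — €1,330: €1,300 finishes the deductible; €30 goes to coinsurance; 50% of €30 = €15. Member owes €1,315 (running OOP €1,315).
Claim 2 — €1,708: deductible met; 50% of €1,708 = €854. Member owes €854 (running OOP €2,169).
Claim 3 — €2,150: deductible already satisfied, so member's share is 50% × €2,150 = €1,075. Member pays €1,075; OOP now €3,244.
Claim 4 — €2,551: deductible already satisfied, so member's share is 50% × €2,551 = €1,275.50. That would push OOP to €4,519.50, over the €3,900 cap, so member pays €3,900 − €3,244 = €656.

€656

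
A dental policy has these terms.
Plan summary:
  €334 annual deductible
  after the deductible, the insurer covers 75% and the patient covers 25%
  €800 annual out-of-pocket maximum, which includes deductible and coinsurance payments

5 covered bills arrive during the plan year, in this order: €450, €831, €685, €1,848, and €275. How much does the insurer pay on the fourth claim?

Claim 1 (€450): €334 finishes the deductible; €116 goes to coinsurance; coinsurance €116 × 25% = €29. Cost to patient: €363. OOP to date €363. Plan pays €450 − €363 = €87.
Claim 2 (€831): deductible already satisfied, so patient's share is 25% × €831 = €207.75. Patient owes €207.75 (running OOP €570.75). Insurer: €831 − €207.75 = €623.25.
Claim 3 (€685): 25% coinsurance on €685 = €171.25. Cost to patient: €171.25. OOP to date €742. Insurer: €685 − €171.25 = €513.75.
Claim 4 (€1,848): deductible already satisfied, so patient's share is 25% × €1,848 = €462. That would push OOP to €1,204, over the €800 cap, so patient pays €800 − €742 = €58. Insurer: €1,848 − €58 = €1,790.

€1,790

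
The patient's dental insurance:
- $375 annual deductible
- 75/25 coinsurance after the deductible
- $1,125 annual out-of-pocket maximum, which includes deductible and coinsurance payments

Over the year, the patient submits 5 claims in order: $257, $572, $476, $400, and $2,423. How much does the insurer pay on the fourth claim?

$300

#1 ($257): fully absorbed by the deductible. Cost to patient: $257. OOP to date $257. Plan pays $257 − $257 = $0.
#2 ($572): $118 finishes the deductible; $454 goes to coinsurance; coinsurance $454 × 25% = $113.50. Patient owes $231.50 (running OOP $488.50). Insurer: $572 − $231.50 = $340.50.
#3 ($476): 25% coinsurance on $476 = $119. Patient owes $119 (running OOP $607.50). Insurer: $476 − $119 = $357.
#4 ($400): deductible met; 25% of $400 = $100. Patient pays $100; OOP now $707.50. Insurer: $400 − $100 = $300.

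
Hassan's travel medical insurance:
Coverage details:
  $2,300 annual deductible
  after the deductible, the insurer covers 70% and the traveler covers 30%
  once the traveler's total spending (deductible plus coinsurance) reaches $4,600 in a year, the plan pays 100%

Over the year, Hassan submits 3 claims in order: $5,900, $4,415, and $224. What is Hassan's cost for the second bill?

$1,220

Bill 1, $5,900: $2,300 to deductible, leaving $3,600; traveler's 30% is $1,080. Cost to traveler: $3,380. OOP to date $3,380.
Bill 2, $4,415: deductible met; 30% of $4,415 = $1,324.50. That would push OOP to $4,704.50, over the $4,600 cap, so traveler pays $4,600 − $3,380 = $1,220.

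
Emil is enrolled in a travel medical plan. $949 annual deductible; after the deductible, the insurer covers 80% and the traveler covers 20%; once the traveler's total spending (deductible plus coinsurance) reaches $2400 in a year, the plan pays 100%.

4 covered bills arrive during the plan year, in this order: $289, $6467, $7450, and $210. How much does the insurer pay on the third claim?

Bill 1, $289: fully absorbed by the deductible. Traveler pays $289; OOP now $289. Insurer: $289 − $289 = $0.
Bill 2, $6467: $660 to deductible, leaving $5807; coinsurance $5807 × 20% = $1161.40. Traveler pays $1821.40; OOP now $2110.40. Insurer: $6467 − $1821.40 = $4645.60.
Bill 3, $7450: deductible already satisfied, so traveler's share is 20% × $7450 = $1490. Adding that to $2110.40 gives $3600.40, past the $2400 cap; traveler pays only $2400 − $2110.40 = $289.60. Plan pays $7450 − $289.60 = $7160.40.

$7160.40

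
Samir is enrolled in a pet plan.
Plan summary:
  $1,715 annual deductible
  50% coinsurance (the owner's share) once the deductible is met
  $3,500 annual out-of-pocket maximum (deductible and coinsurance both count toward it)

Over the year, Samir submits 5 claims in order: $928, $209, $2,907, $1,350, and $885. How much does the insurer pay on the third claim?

#1 ($928): fully absorbed by the deductible. Owner pays $928; OOP now $928. Plan pays $928 − $928 = $0.
#2 ($209): entire amount goes to the deductible. Owner pays $209; OOP now $1,137. Insurer: $209 − $209 = $0.
#3 ($2,907): $578 to deductible, leaving $2,329; coinsurance $2,329 × 50% = $1,164.50. Owner owes $1,742.50 (running OOP $2,879.50). Plan pays $2,907 − $1,742.50 = $1,164.50.

$1,164.50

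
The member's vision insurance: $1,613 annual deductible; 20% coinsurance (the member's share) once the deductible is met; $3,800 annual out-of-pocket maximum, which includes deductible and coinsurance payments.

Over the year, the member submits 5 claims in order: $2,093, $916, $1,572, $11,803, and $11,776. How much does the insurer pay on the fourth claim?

Claim 1 — $2,093: $1,613 to deductible, leaving $480; 20% of $480 = $96. Member owes $1,709 (running OOP $1,709). Plan pays $2,093 − $1,709 = $384.
Claim 2 — $916: 20% coinsurance on $916 = $183.20. Cost to member: $183.20. OOP to date $1,892.20. Plan pays $916 − $183.20 = $732.80.
Claim 3 — $1,572: deductible already satisfied, so member's share is 20% × $1,572 = $314.40. Member pays $314.40; OOP now $2,206.60. Plan pays $1,572 − $314.40 = $1,257.60.
Claim 4 — $11,803: deductible already satisfied, so member's share is 20% × $11,803 = $2,360.60. Adding that to $2,206.60 gives $4,567.20, past the $3,800 cap; member pays only $3,800 − $2,206.60 = $1,593.40. Insurer: $11,803 − $1,593.40 = $10,209.60.

$10,209.60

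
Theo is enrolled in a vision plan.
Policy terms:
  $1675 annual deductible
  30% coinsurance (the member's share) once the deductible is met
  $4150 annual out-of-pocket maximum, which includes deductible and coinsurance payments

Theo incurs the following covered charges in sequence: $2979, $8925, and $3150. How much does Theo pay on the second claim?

$2083.80

Bill 1, $2979: $1675 finishes the deductible; $1304 goes to coinsurance; 30% of $1304 = $391.20. Cost to member: $2066.20. OOP to date $2066.20.
Bill 2, $8925: deductible met; 30% of $8925 = $2677.50. That would push OOP to $4743.70, over the $4150 cap, so member pays $4150 − $2066.20 = $2083.80.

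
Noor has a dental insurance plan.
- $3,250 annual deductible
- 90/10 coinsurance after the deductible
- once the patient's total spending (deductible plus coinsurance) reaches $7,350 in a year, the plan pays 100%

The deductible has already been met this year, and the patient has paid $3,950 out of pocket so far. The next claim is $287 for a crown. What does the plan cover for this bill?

With the deductible met, the entire $287 is subject to coinsurance.
10% of $287 = $28.70 falls to the patient.
Total out-of-pocket so far would be $3,950 + $28.70 = $3,978.70, below the $7,350 cap — no reduction.
Insurer pays the balance: $287 − $28.70 = $258.30.

$258.30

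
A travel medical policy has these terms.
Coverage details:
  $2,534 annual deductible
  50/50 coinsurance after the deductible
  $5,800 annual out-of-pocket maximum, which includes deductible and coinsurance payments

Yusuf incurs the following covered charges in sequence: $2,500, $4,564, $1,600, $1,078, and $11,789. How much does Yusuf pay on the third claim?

#1 ($2,500): fully absorbed by the deductible. Traveler pays $2,500; OOP now $2,500.
#2 ($4,564): $34 finishes the deductible; $4,530 goes to coinsurance; coinsurance $4,530 × 50% = $2,265. Traveler pays $2,299; OOP now $4,799.
#3 ($1,600): deductible already satisfied, so traveler's share is 50% × $1,600 = $800. Traveler owes $800 (running OOP $5,599).

$800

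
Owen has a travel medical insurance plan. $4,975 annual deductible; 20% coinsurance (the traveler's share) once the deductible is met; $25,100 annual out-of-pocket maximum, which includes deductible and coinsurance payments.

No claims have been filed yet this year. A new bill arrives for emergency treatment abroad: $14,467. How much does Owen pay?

$6,873.40

Deductible not yet touched, so the first $4,975 of the bill goes to the deductible.
That leaves $14,467 − $4,975 = $9,492 for coinsurance.
20% of $9,492 = $1,898.40 falls to the traveler.
That puts the traveler's cost at $4,975 + $1,898.40 = $6,873.40 before any cap.
Year-to-date out-of-pocket becomes $0 + $6,873.40 = $6,873.40, still under the $25,100 maximum, so no cap applies.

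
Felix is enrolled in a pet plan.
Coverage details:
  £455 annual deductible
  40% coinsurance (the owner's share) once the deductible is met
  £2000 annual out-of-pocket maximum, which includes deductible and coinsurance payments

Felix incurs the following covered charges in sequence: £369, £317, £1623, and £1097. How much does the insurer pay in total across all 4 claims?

£1770.60

Bill 1, £369: all of it applies to the deductible. Owner pays £369; OOP now £369. Insurer: £369 − £369 = £0.
Bill 2, £317: £86 to deductible, leaving £231; coinsurance £231 × 40% = £92.40. Cost to owner: £178.40. OOP to date £547.40. Plan pays £317 − £178.40 = £138.60.
Bill 3, £1623: deductible met; 40% of £1623 = £649.20. Owner pays £649.20; OOP now £1196.60. Plan pays £1623 − £649.20 = £973.80.
Bill 4, £1097: 40% coinsurance on £1097 = £438.80. Cost to owner: £438.80. OOP to date £1635.40. Plan pays £1097 − £438.80 = £658.20.
Insurer total: £0 + £138.60 + £973.80 + £658.20 = £1770.60.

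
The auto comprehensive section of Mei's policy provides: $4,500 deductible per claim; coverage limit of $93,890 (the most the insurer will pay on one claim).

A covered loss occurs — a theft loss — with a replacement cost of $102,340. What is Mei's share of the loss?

$8,450

Less the $4,500 deductible: $102,340 − $4,500 = $97,840.
Since $97,840 > $93,890, the payout is capped at $93,890.
Out of pocket: $102,340 − $93,890 = $8,450.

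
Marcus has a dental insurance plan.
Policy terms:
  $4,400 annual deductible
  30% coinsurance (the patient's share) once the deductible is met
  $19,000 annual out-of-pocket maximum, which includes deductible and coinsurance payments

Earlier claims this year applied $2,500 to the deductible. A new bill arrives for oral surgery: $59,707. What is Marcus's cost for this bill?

$2,500 of the $4,400 deductible is already met, leaving $1,900.
The remaining $57,807 (= $59,707 − $1,900) moves to coinsurance.
Patient's 30% share of $57,807 is $17,342.10.
Patient responsibility before any cap: $1,900 + $17,342.10 = $19,242.10.
Year-to-date out-of-pocket would reach $2,500 + $19,242.10 = $21,742.10, above the $19,000 maximum, so the patient pays only $19,000 − $2,500 = $16,500.

$16,500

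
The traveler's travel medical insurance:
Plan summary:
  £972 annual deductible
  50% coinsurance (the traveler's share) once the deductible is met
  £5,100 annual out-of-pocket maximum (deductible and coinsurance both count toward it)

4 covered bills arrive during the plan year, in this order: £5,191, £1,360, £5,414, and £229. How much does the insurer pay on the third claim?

£4,075.50

Claim 1 (£5,191): deductible takes £972, £4,219 remains; 50% of £4,219 = £2,109.50. Traveler owes £3,081.50 (running OOP £3,081.50). Plan pays £5,191 − £3,081.50 = £2,109.50.
Claim 2 (£1,360): deductible met; 50% of £1,360 = £680. Traveler owes £680 (running OOP £3,761.50). Plan pays £1,360 − £680 = £680.
Claim 3 (£5,414): deductible already satisfied, so traveler's share is 50% × £5,414 = £2,707. OOP would hit £6,468.50 > £5,100, so the cap limits the traveler to £5,100 − £3,761.50 = £1,338.50. Insurer: £5,414 − £1,338.50 = £4,075.50.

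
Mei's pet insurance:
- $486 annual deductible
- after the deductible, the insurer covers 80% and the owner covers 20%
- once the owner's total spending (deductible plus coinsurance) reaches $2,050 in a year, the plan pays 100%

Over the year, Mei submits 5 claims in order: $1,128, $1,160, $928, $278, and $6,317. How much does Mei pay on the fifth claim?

$962.40

Bill 1, $1,128: $486 finishes the deductible; $642 goes to coinsurance; owner's 20% is $128.40. Owner pays $614.40; OOP now $614.40.
Bill 2, $1,160: deductible already satisfied, so owner's share is 20% × $1,160 = $232. Owner pays $232; OOP now $846.40.
Bill 3, $928: 20% coinsurance on $928 = $185.60. Owner owes $185.60 (running OOP $1,032).
Bill 4, $278: deductible met; 20% of $278 = $55.60. Cost to owner: $55.60. OOP to date $1,087.60.
Bill 5, $6,317: 20% coinsurance on $6,317 = $1,263.40. That would push OOP to $2,351, over the $2,050 cap, so owner pays $2,050 − $1,087.60 = $962.40.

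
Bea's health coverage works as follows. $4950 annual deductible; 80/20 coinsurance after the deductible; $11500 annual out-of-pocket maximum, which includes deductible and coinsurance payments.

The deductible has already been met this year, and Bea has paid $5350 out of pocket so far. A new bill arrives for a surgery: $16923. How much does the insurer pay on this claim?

$13538.40

The deductible is already satisfied, so the full bill goes to coinsurance.
Coinsurance: $16923 × 20% = $3384.60.
Cumulative spending $5350 + $3384.60 = $8734.60 stays under the $11500 maximum.
Insurer pays the balance: $16923 − $3384.60 = $13538.40.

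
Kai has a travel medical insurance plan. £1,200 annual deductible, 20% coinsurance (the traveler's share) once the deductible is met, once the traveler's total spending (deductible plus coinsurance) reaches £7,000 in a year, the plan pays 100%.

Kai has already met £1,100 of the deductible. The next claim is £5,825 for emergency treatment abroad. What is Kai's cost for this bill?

£1,100 of the £1,200 deductible is already met, leaving £100.
The remaining £5,725 (= £5,825 − £100) moves to coinsurance.
20% of £5,725 = £1,145 falls to the traveler.
That puts the traveler's cost at £100 + £1,145 = £1,245 before any cap.
Total out-of-pocket so far would be £1,100 + £1,245 = £2,345, below the £7,000 cap — no reduction.

£1,245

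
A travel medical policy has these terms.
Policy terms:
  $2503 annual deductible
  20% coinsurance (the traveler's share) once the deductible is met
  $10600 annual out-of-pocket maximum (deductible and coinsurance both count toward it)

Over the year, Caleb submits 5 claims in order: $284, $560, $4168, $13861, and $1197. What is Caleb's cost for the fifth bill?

Claim 1 ($284): fully absorbed by the deductible. Traveler owes $284 (running OOP $284).
Claim 2 ($560): fully absorbed by the deductible. Traveler pays $560; OOP now $844.
Claim 3 ($4168): deductible takes $1659, $2509 remains; traveler's 20% is $501.80. Cost to traveler: $2160.80. OOP to date $3004.80.
Claim 4 ($13861): deductible already satisfied, so traveler's share is 20% × $13861 = $2772.20. Traveler owes $2772.20 (running OOP $5777).
Claim 5 ($1197): deductible met; 20% of $1197 = $239.40. Traveler owes $239.40 (running OOP $6016.40).

$239.40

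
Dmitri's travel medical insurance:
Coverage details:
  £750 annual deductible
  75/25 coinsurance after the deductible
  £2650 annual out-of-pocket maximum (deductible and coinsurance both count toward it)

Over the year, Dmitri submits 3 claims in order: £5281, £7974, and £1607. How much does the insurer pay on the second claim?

Bill 1, £5281: £750 finishes the deductible; £4531 goes to coinsurance; coinsurance £4531 × 25% = £1132.75. Cost to traveler: £1882.75. OOP to date £1882.75. Insurer: £5281 − £1882.75 = £3398.25.
Bill 2, £7974: 25% coinsurance on £7974 = £1993.50. Adding that to £1882.75 gives £3876.25, past the £2650 cap; traveler pays only £2650 − £1882.75 = £767.25. Insurer: £7974 − £767.25 = £7206.75.

£7206.75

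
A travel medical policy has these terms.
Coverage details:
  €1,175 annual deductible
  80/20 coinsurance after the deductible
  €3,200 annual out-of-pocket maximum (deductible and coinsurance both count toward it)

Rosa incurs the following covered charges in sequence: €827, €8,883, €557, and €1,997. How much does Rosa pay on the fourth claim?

Claim 1 — €827: all of it applies to the deductible. Traveler owes €827 (running OOP €827).
Claim 2 — €8,883: €348 to deductible, leaving €8,535; traveler's 20% is €1,707. Traveler pays €2,055; OOP now €2,882.
Claim 3 — €557: 20% coinsurance on €557 = €111.40. Traveler pays €111.40; OOP now €2,993.40.
Claim 4 — €1,997: 20% coinsurance on €1,997 = €399.40. OOP would hit €3,392.80 > €3,200, so the cap limits the traveler to €3,200 − €2,993.40 = €206.60.

€206.60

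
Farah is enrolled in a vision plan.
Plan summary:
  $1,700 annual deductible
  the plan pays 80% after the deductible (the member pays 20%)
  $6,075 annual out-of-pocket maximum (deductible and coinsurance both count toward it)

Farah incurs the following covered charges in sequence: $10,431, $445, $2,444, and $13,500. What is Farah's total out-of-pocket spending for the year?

$6,075

Claim 1 ($10,431): deductible takes $1,700, $8,731 remains; coinsurance $8,731 × 20% = $1,746.20. Member pays $3,446.20; OOP now $3,446.20.
Claim 2 ($445): deductible already satisfied, so member's share is 20% × $445 = $89. Cost to member: $89. OOP to date $3,535.20.
Claim 3 ($2,444): deductible met; 20% of $2,444 = $488.80. Member pays $488.80; OOP now $4,024.
Claim 4 ($13,500): deductible already satisfied, so member's share is 20% × $13,500 = $2,700. Adding that to $4,024 gives $6,724, past the $6,075 cap; member pays only $6,075 − $4,024 = $2,051.
Summing the member's payments: $3,446.20 + $89 + $488.80 + $2,051 = $6,075.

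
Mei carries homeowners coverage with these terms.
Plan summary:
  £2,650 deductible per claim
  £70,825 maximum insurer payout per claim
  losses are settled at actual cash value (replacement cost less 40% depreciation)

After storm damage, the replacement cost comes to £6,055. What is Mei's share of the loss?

Depreciate 40%: the covered value is £6,055 × 0.6 = £3,633.
Less the £2,650 deductible: £3,633 − £2,650 = £983.
£983 is within the £70,825 limit, so the insurer pays £983.
Out of pocket: £6,055 − £983 = £5,072.

£5,072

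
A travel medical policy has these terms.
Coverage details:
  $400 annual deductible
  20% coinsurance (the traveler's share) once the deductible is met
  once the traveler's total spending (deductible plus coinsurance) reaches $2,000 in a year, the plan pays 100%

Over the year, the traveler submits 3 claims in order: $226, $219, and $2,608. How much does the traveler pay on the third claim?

Claim 1 — $226: fully absorbed by the deductible. Cost to traveler: $226. OOP to date $226.
Claim 2 — $219: $174 to deductible, leaving $45; coinsurance $45 × 20% = $9. Traveler owes $183 (running OOP $409).
Claim 3 — $2,608: deductible already satisfied, so traveler's share is 20% × $2,608 = $521.60. Traveler owes $521.60 (running OOP $930.60).

$521.60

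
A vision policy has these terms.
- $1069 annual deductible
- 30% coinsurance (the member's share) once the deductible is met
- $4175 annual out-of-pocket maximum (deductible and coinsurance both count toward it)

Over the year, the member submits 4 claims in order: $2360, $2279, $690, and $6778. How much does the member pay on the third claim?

$207

Claim 1 — $2360: $1069 finishes the deductible; $1291 goes to coinsurance; member's 30% is $387.30. Member owes $1456.30 (running OOP $1456.30).
Claim 2 — $2279: 30% coinsurance on $2279 = $683.70. Member pays $683.70; OOP now $2140.
Claim 3 — $690: deductible met; 30% of $690 = $207. Member owes $207 (running OOP $2347).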